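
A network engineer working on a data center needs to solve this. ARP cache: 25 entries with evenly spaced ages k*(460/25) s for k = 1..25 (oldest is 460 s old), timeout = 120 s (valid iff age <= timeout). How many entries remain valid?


Ages are k * 460/25 s for k = 1..25 (spacing = 18.4000 s).
Entry k is valid iff k * 460/25 <= 120 iff k <= 25 * 120 / 460 = 6.5217
n_valid = floor(6.5217) = 6
(n_stale = 25 - 6 = 19)

6


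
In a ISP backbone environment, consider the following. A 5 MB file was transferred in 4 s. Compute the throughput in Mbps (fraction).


Given: file = 5 MB, time = 4 s
File in Mb = 5 * 8 = 40 Mb
Throughput = 40 / 4 Mbps
Throughput = 10 Mbps

10


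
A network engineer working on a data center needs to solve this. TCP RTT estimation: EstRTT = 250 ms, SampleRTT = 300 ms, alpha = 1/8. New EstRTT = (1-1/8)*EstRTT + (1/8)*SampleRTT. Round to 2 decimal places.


Given: EstRTT = 250 ms, SampleRTT = 300 ms, alpha = 1/8
New EstRTT = (1 - alpha) * EstRTT + alpha * SampleRTT
(7/8) * 250 = 218.75
(1/8) * 300 = 37.5
New EstRTT = 218.75 + 37.5 = 256.25 ms -> 256.25 ms (2 dp)

256.25


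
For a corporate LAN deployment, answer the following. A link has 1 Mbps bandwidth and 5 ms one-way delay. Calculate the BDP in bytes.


Given: bandwidth = 1 Mbps, delay = 5 ms
BDP in bits = 1 * 10^6 * 5 / 1000
BDP in bits = 5000
BDP in bytes = 5000 / 8 = 625

625


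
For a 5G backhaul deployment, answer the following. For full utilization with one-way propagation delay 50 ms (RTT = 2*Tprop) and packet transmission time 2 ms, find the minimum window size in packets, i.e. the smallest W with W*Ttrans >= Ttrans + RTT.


Given: Ttrans = 2 ms, RTT = 100 ms (= 2 * Tprop, Tprop = 50 ms)
Time until first ACK returns = Ttrans + RTT = 2 + 100 = 102 ms
Need W * Ttrans >= Ttrans + RTT  ->  W >= (Ttrans + RTT) / Ttrans
(Ttrans + RTT) / Ttrans = 102 / 2 = 51
W_min = ceil(51) = 51

51


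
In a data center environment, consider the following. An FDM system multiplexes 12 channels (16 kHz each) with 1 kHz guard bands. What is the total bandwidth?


Given: 12 channels, 16 kHz each, guard = 1 kHz
Channel bandwidth = 12 * 16 = 192 kHz
Guard bands = 11 gaps * 1 kHz = 11 kHz
Total = 192 + 11 = 203 kHz

203


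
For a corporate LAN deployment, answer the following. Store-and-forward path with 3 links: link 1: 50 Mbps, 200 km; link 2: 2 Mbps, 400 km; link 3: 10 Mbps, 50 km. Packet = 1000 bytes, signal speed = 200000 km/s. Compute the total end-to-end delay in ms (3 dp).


Packet = 1000 bytes = 8000 bits. Store-and-forward: sum (t_trans + t_prop) per link.
Link 1: t_trans = 8000/(50*10^6) s = 0.1600 ms; t_prop = 200/200000 s = 1.0000 ms; subtotal = 1.1600 ms
Link 2: t_trans = 8000/(2*10^6) s = 4.0000 ms; t_prop = 400/200000 s = 2.0000 ms; subtotal = 6.0000 ms
Link 3: t_trans = 8000/(10*10^6) s = 0.8000 ms; t_prop = 50/200000 s = 0.2500 ms; subtotal = 1.0500 ms
End-to-end = 1.1600 + 6.0000 + 1.0500 = 8.2100 ms -> 8.210 ms (3 dp)

8.210


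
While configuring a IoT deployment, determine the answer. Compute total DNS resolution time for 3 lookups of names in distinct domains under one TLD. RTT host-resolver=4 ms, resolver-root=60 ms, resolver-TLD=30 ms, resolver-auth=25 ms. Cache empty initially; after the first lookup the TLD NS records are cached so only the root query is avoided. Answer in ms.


Lookup 1 (cold cache): local + root + TLD + auth = 4 + 60 + 30 + 25 = 119 ms
Lookups 2..3 (TLD NS cached -> skip root; new domain -> still ask TLD and auth): local + TLD + auth = 4 + 30 + 25 = 59 ms each
Remaining 2 lookups: 2 * 59 = 118 ms
Total = 119 + 118 = 237 ms

237


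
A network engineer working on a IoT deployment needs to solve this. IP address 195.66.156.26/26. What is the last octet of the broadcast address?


Given: IP = 195.66.156.26, prefix = /26
Host bits = 32 - 26 = 6
Network last octet = 26 AND mask = 0
Host part size = 2^6 - 1 = 63
Broadcast last octet = 0 OR 63 = 63

63


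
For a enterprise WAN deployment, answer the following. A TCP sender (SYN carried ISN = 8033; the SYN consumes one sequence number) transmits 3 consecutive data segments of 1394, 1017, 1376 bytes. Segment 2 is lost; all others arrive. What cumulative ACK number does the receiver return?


SYN uses sequence number 8033; first data byte = ISN + 1 = 8034.
Segment 1: SEQ = 8034, len = 1394 B, covers [8034, 9427]
Segment 2: SEQ = 9428, len = 1017 B, covers [9428, 10444] [LOST]
Segment 3: SEQ = 10445, len = 1376 B, covers [10445, 11820]
In-order data received: bytes [8034, 9427] (segments 1..1).
Segment 2 missing -> gap begins at byte 9428; later segments buffered out of order.
Cumulative ACK = next expected in-order byte = 8034 + 1394 = 9428

9428


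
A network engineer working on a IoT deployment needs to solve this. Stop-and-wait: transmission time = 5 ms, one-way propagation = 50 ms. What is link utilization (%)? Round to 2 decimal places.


Given: Ttrans = 5 ms, Tprop = 50 ms
RTT = 2 * Tprop = 2 * 50 = 100 ms
U = Ttrans / (Ttrans + RTT)
U = 5 / (5 + 100)
U = 5 / 105 = 0.047619
U% = 4.76%

4.76


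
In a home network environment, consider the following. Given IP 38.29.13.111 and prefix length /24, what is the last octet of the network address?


Given: IP = 38.29.13.111, prefix = /24
Subnet mask = 255.255.255.0
Last octet of IP: 111
Last octet of mask: 0
Network last octet = 111 AND 0 = 0

0


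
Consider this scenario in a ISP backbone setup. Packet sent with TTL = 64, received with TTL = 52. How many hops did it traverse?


Given: initial TTL = 64, received TTL = 52
Hops = initial TTL - received TTL
Hops = 64 - 52 = 12

12


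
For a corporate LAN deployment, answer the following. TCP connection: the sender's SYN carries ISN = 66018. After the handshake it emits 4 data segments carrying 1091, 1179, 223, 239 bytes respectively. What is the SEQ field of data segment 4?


The SYN occupies sequence number ISN = 66018, so the first data byte is ISN + 1 = 66019.
SEQ of data segment i = (ISN + 1) + sum of payload sizes of segments 1..i-1.
Segment 1: SEQ = 66019, payload = 1091 bytes
Segment 2: SEQ = 67110, payload = 1179 bytes
Segment 3: SEQ = 68289, payload = 223 bytes
Segment 4: SEQ = 68512, payload = 239 bytes
SEQ of segment 4 = 66019 + 1091 + 1179 + 223 = 68512

68512


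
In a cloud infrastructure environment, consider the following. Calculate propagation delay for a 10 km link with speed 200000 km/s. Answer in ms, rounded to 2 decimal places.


Given: distance = 10 km, speed = 200000 km/s
Delay = distance / speed = 10 / 200000 seconds
Delay in ms = 10 * 1000 / 200000
Delay = 0.0500 ms
Rounded to 2 dp = 0.05 ms

0.05


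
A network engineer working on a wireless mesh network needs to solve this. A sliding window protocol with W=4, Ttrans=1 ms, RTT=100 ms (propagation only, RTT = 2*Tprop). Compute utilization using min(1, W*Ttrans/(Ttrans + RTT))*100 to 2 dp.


Given: W = 4, Ttrans = 1 ms, RTT = 100 ms (= 2 * Tprop, Tprop = 50 ms)
Cycle time = Ttrans + RTT = 1 + 100 = 101 ms (first packet sent until its ACK returns)
W * Ttrans = 4 * 1 = 4 ms of sending per cycle
W * Ttrans / (Ttrans + RTT) = 4 / 101 = 0.039604
U = min(1, 0.039604) = 0.039604
U% = 3.96%

3.96


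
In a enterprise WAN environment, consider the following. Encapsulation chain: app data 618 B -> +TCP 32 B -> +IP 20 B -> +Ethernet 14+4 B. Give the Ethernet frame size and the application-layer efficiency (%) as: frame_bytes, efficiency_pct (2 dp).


TCP segment = 618 + 32 = 650 B
IP packet = 650 + 20 = 670 B
Ethernet frame = 670 + 14 + 4 = 688 B
Efficiency = app / frame = 618 / 688 = 0.898256 = 89.8256% -> 89.83% (2 dp)

688, 89.83


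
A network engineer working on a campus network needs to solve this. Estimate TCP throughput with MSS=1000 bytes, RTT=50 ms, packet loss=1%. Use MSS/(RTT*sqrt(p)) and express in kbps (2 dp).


Given: MSS = 1000 bytes, RTT = 50 ms, loss = 1%
RTT in seconds = 50 / 1000 = 0.05
Loss rate = 1% = 0.01
sqrt(loss) = sqrt(0.01) = 0.1
Throughput (bytes/s) = 1000 / (0.05 * 0.1) = 200000.0000
Throughput (kbps) = 200000.0000 * 8 / 1000 = 1600.000000 -> 1600.00 kbps (2 dp)

1600.00


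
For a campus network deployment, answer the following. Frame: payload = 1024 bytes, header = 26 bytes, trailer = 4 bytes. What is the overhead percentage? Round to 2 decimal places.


Given: payload = 1024 B, header = 26 B, trailer = 4 B
Overhead bytes = header + trailer = 26 + 4 = 30
Total frame = payload + overhead = 1024 + 30 = 1054
Overhead % = 30 / 1054 * 100 = 2.8463% -> 2.85% (2 dp)

2.85


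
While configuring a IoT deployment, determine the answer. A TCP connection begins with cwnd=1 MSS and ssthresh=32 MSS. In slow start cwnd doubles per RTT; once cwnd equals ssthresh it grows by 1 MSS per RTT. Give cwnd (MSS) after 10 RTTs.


RTT 0: cwnd = 1 MSS (initial)
RTT 1: cwnd = 2 MSS (slow start, doubled)
RTT 2: cwnd = 4 MSS (slow start, doubled)
RTT 3: cwnd = 8 MSS (slow start, doubled)
RTT 4: cwnd = 16 MSS (slow start, doubled)
RTT 5: cwnd = 32 MSS (slow start, doubled)
RTT 6: cwnd = 33 MSS (congestion avoidance, +1)
RTT 7: cwnd = 34 MSS (congestion avoidance, +1)
RTT 8: cwnd = 35 MSS (congestion avoidance, +1)
RTT 9: cwnd = 36 MSS (congestion avoidance, +1)
RTT 10: cwnd = 37 MSS (congestion avoidance, +1)

37


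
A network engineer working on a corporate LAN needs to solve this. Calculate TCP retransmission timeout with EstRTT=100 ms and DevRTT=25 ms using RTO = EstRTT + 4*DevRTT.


Given: EstRTT = 100 ms, DevRTT = 25 ms
Timeout = EstRTT + 4 * DevRTT
4 * DevRTT = 4 * 25 = 100
Timeout = 100 + 100 = 200 ms

200


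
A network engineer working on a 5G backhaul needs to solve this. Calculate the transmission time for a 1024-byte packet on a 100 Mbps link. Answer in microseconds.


Given: packet = 1024 bytes, bandwidth = 100 Mbps
Packet in bits = 1024 * 8 = 8192 bits
Bandwidth = 100 * 10^6 = 100000000 bps
Time = 8192 / 100000000 seconds
Time in us = 8192 * 10^6 / 100000000 = 81.92

81.92


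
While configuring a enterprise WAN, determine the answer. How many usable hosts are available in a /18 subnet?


Given: subnet mask /18
Host bits = 32 - 18 = 14
Total addresses = 2^14 = 16384
Usable hosts = 16384 - 2 (network + broadcast) = 16382

16382


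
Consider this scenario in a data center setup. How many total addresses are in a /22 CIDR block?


Given: CIDR prefix /22
Host bits = 32 - 22 = 10
Total addresses = 2^10 = 1024

1024


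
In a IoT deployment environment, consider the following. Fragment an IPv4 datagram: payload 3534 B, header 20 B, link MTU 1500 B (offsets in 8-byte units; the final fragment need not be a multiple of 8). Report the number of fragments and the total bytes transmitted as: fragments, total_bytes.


Max data per non-final fragment = floor((MTU - header)/8)*8 = floor((1500 - 20)/8)*8 = floor(1480/8)*8 = 1480 B
Final fragment needs no 8-byte alignment: it can carry up to MTU - header = 1480 B
Non-final fragments needed = ceil((payload - 1480) / 1480) = ceil(2054/1480) = ceil(1.3878) = 2
Number of fragments = 2 + 1 = 3
Fragment sizes (data): 2 * 1480 B + 574 B (last, 574 <= 1480 OK)
Total bytes sent = payload + n_frags * header = 3534 + 3*20 = 3534 + 60 = 3594 B

3, 3594


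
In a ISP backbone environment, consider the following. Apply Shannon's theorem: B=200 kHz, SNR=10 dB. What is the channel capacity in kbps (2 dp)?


Given: B = 200 kHz, SNR = 10 dB
SNR linear = 10^(10/10) = 10
1 + SNR = 11
log2(11) = 3.4594316186
C = 200 * 1000 * 3.4594316186 = 691886.3237 bps
C = 691.886324 kbps -> 691.89 kbps (2 dp)

691.89


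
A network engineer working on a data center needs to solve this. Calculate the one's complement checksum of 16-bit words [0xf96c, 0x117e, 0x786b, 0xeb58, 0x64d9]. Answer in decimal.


Given words: [0xf96c, 0x117e, 0x786b, 0xeb58, 0x64d9]
Step 1: Sum all words
Raw sum = 63852 + 4478 + 30827 + 60248 + 25817 = 185222
Step 2: Fold carry: (54150 + 2) = 54152
One's complement = ~54152 & 0xFFFF = 11383

11383


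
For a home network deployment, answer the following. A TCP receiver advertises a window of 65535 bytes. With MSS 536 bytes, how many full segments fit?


Given: RWND = 65535 bytes, MSS = 536 bytes
Full segments = floor(RWND / MSS)
Full segments = floor(65535 / 536)
Full segments = floor(122.2668) = 122

122


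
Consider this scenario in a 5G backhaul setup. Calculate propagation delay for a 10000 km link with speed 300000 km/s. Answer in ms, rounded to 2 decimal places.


Given: distance = 10000 km, speed = 300000 km/s
Delay = distance / speed = 10000 / 300000 seconds
Delay in ms = 10000 * 1000 / 300000
Delay = 33.3333 ms
Rounded to 2 dp = 33.33 ms

33.33


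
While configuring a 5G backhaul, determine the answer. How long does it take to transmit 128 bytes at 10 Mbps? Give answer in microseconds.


Given: packet = 128 bytes, bandwidth = 10 Mbps
Packet in bits = 128 * 8 = 1024 bits
Bandwidth = 10 * 10^6 = 10000000 bps
Time = 1024 / 10000000 seconds
Time in us = 1024 * 10^6 / 10000000 = 102.4

102.4


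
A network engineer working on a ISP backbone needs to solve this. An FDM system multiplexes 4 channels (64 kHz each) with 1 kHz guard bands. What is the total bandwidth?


Given: 4 channels, 64 kHz each, guard = 1 kHz
Channel bandwidth = 4 * 64 = 256 kHz
Guard bands = 3 gaps * 1 kHz = 3 kHz
Total = 256 + 3 = 259 kHz

259


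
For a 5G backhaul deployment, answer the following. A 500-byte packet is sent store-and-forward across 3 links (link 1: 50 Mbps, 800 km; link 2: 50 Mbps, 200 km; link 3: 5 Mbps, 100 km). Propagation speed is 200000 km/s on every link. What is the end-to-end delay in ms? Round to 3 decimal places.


Packet = 500 bytes = 4000 bits. Store-and-forward: sum (t_trans + t_prop) per link.
Link 1: t_trans = 4000/(50*10^6) s = 0.0800 ms; t_prop = 800/200000 s = 4.0000 ms; subtotal = 4.0800 ms
Link 2: t_trans = 4000/(50*10^6) s = 0.0800 ms; t_prop = 200/200000 s = 1.0000 ms; subtotal = 1.0800 ms
Link 3: t_trans = 4000/(5*10^6) s = 0.8000 ms; t_prop = 100/200000 s = 0.5000 ms; subtotal = 1.3000 ms
End-to-end = 4.0800 + 1.0800 + 1.3000 = 6.4600 ms -> 6.460 ms (3 dp)

6.460


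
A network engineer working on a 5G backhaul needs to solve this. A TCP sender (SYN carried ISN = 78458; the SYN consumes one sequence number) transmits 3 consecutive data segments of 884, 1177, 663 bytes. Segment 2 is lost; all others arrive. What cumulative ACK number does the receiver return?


SYN uses sequence number 78458; first data byte = ISN + 1 = 78459.
Segment 1: SEQ = 78459, len = 884 B, covers [78459, 79342]
Segment 2: SEQ = 79343, len = 1177 B, covers [79343, 80519] [LOST]
Segment 3: SEQ = 80520, len = 663 B, covers [80520, 81182]
In-order data received: bytes [78459, 79342] (segments 1..1).
Segment 2 missing -> gap begins at byte 79343; later segments buffered out of order.
Cumulative ACK = next expected in-order byte = 78459 + 884 = 79343

79343


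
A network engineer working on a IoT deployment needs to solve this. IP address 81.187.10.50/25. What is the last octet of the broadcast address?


Given: IP = 81.187.10.50, prefix = /25
Host bits = 32 - 25 = 7
Network last octet = 50 AND mask = 0
Host part size = 2^7 - 1 = 127
Broadcast last octet = 0 OR 127 = 127

127


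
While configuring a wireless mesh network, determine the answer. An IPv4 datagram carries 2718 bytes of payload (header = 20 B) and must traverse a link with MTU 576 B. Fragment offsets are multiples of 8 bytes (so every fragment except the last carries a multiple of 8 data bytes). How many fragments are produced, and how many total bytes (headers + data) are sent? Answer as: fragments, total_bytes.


Max data per non-final fragment = floor((MTU - header)/8)*8 = floor((576 - 20)/8)*8 = floor(556/8)*8 = 552 B
Final fragment needs no 8-byte alignment: it can carry up to MTU - header = 556 B
Non-final fragments needed = ceil((payload - 556) / 552) = ceil(2162/552) = ceil(3.9167) = 4
Number of fragments = 4 + 1 = 5
Fragment sizes (data): 4 * 552 B + 510 B (last, 510 <= 556 OK)
Total bytes sent = payload + n_frags * header = 2718 + 5*20 = 2718 + 100 = 2818 B

5, 2818


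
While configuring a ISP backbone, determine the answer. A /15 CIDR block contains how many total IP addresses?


Given: CIDR prefix /15
Host bits = 32 - 15 = 17
Total addresses = 2^17 = 131072

131072


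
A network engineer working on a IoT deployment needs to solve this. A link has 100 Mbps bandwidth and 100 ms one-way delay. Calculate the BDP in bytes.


Given: bandwidth = 100 Mbps, delay = 100 ms
BDP in bits = 100 * 10^6 * 100 / 1000
BDP in bits = 10000000
BDP in bytes = 10000000 / 8 = 1250000

1250000


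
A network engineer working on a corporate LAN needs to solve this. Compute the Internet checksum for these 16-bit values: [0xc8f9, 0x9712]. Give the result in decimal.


Given words: [0xc8f9, 0x9712]
Step 1: Sum all words
Raw sum = 51449 + 38674 = 90123
Step 2: Fold carry: (24587 + 1) = 24588
One's complement = ~24588 & 0xFFFF = 40947

40947


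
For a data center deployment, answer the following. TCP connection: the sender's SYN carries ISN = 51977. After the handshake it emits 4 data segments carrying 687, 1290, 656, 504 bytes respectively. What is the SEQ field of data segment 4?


The SYN occupies sequence number ISN = 51977, so the first data byte is ISN + 1 = 51978.
SEQ of data segment i = (ISN + 1) + sum of payload sizes of segments 1..i-1.
Segment 1: SEQ = 51978, payload = 687 bytes
Segment 2: SEQ = 52665, payload = 1290 bytes
Segment 3: SEQ = 53955, payload = 656 bytes
Segment 4: SEQ = 54611, payload = 504 bytes
SEQ of segment 4 = 51978 + 687 + 1290 + 656 = 54611

54611


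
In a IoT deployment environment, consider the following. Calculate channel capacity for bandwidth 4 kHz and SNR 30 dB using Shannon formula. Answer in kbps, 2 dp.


Given: B = 4 kHz, SNR = 30 dB
SNR linear = 10^(30/10) = 1000
1 + SNR = 1001
log2(1001) = 9.9672262588
C = 4 * 1000 * 9.9672262588 = 39868.9050 bps
C = 39.868905 kbps -> 39.87 kbps (2 dp)

39.87


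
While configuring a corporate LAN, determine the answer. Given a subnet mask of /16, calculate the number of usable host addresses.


Given: subnet mask /16
Host bits = 32 - 16 = 16
Total addresses = 2^16 = 65536
Usable hosts = 65536 - 2 (network + broadcast) = 65534

65534


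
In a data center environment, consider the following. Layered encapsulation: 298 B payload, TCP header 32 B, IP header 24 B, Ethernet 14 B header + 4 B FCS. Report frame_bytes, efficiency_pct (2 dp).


TCP segment = 298 + 32 = 330 B
IP packet = 330 + 24 = 354 B
Ethernet frame = 354 + 14 + 4 = 372 B
Efficiency = app / frame = 298 / 372 = 0.801075 = 80.1075% -> 80.11% (2 dp)

372, 80.11


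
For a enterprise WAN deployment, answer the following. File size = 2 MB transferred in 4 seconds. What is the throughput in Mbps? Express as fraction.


Given: file = 2 MB, time = 4 s
File in Mb = 2 * 8 = 16 Mb
Throughput = 16 / 4 Mbps
Throughput = 4 Mbps

4


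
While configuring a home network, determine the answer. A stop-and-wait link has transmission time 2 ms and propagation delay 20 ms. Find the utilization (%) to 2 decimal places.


Given: Ttrans = 2 ms, Tprop = 20 ms
RTT = 2 * Tprop = 2 * 20 = 40 ms
U = Ttrans / (Ttrans + RTT)
U = 2 / (2 + 40)
U = 2 / 42 = 0.047619
U% = 4.76%

4.76


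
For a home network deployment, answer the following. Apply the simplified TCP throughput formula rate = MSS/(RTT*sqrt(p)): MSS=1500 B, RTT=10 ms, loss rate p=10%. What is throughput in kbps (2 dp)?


Given: MSS = 1500 bytes, RTT = 10 ms, loss = 10%
RTT in seconds = 10 / 1000 = 0.01
Loss rate = 10% = 0.1
sqrt(loss) = sqrt(0.1) = 0.316227766017
Throughput (bytes/s) = 1500 / (0.01 * 0.316227766017) = 474341.6490
Throughput (kbps) = 474341.6490 * 8 / 1000 = 3794.733192 -> 3794.73 kbps (2 dp)

3794.73


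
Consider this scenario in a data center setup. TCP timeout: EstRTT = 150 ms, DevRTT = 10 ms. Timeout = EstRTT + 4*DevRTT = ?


Given: EstRTT = 150 ms, DevRTT = 10 ms
Timeout = EstRTT + 4 * DevRTT
4 * DevRTT = 4 * 10 = 40
Timeout = 150 + 40 = 190 ms

190


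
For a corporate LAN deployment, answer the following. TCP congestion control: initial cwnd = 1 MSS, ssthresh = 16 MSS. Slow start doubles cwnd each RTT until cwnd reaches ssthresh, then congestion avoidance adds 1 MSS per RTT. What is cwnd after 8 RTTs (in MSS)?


RTT 0: cwnd = 1 MSS (initial)
RTT 1: cwnd = 2 MSS (slow start, doubled)
RTT 2: cwnd = 4 MSS (slow start, doubled)
RTT 3: cwnd = 8 MSS (slow start, doubled)
RTT 4: cwnd = 16 MSS (slow start, doubled)
RTT 5: cwnd = 17 MSS (congestion avoidance, +1)
RTT 6: cwnd = 18 MSS (congestion avoidance, +1)
RTT 7: cwnd = 19 MSS (congestion avoidance, +1)
RTT 8: cwnd = 20 MSS (congestion avoidance, +1)

20


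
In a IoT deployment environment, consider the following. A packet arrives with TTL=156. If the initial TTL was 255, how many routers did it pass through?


Given: initial TTL = 255, received TTL = 156
Hops = initial TTL - received TTL
Hops = 255 - 156 = 99

99


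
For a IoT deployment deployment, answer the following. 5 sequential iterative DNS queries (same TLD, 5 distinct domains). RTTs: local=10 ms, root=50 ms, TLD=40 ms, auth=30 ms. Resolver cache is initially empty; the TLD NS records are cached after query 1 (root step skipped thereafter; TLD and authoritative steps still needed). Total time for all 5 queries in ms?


Lookup 1 (cold cache): local + root + TLD + auth = 10 + 50 + 40 + 30 = 130 ms
Lookups 2..5 (TLD NS cached -> skip root; new domain -> still ask TLD and auth): local + TLD + auth = 10 + 40 + 30 = 80 ms each
Remaining 4 lookups: 4 * 80 = 320 ms
Total = 130 + 320 = 450 ms

450


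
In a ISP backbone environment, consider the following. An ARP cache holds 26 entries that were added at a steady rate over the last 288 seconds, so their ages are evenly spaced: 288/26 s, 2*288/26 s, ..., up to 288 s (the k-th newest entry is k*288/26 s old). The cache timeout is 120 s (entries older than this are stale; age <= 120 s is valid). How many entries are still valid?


Ages are k * 288/26 s for k = 1..26 (spacing = 11.0769 s).
Entry k is valid iff k * 288/26 <= 120 iff k <= 26 * 120 / 288 = 10.8333
n_valid = floor(10.8333) = 10
(n_stale = 26 - 10 = 16)

10


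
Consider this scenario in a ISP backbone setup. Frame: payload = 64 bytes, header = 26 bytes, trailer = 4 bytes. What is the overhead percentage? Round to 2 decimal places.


Given: payload = 64 B, header = 26 B, trailer = 4 B
Overhead bytes = header + trailer = 26 + 4 = 30
Total frame = payload + overhead = 64 + 30 = 94
Overhead % = 30 / 94 * 100 = 31.9149% -> 31.91% (2 dp)

31.91


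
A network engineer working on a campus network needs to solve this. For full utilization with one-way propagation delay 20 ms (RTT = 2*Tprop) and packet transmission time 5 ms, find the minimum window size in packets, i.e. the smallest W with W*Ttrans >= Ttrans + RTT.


Given: Ttrans = 5 ms, RTT = 40 ms (= 2 * Tprop, Tprop = 20 ms)
Time until first ACK returns = Ttrans + RTT = 5 + 40 = 45 ms
Need W * Ttrans >= Ttrans + RTT  ->  W >= (Ttrans + RTT) / Ttrans
(Ttrans + RTT) / Ttrans = 45 / 5 = 9
W_min = ceil(9) = 9

9


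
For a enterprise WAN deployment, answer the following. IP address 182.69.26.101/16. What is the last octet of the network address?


Given: IP = 182.69.26.101, prefix = /16
Subnet mask = 255.255.0.0
Last octet of IP: 101
Last octet of mask: 0
Network last octet = 101 AND 0 = 0

0


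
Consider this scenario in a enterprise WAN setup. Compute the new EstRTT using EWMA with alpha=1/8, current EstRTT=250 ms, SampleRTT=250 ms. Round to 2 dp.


Given: EstRTT = 250 ms, SampleRTT = 250 ms, alpha = 1/8
New EstRTT = (1 - alpha) * EstRTT + alpha * SampleRTT
(7/8) * 250 = 218.75
(1/8) * 250 = 31.25
New EstRTT = 218.75 + 31.25 = 250 ms -> 250.00 ms (2 dp)

250.00


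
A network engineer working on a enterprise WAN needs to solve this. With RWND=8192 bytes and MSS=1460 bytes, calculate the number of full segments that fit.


Given: RWND = 8192 bytes, MSS = 1460 bytes
Full segments = floor(RWND / MSS)
Full segments = floor(8192 / 1460)
Full segments = floor(5.611) = 5

5


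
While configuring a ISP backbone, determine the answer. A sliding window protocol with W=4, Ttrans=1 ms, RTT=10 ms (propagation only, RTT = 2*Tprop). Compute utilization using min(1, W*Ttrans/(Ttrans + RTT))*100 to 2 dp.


Given: W = 4, Ttrans = 1 ms, RTT = 10 ms (= 2 * Tprop, Tprop = 5 ms)
Cycle time = Ttrans + RTT = 1 + 10 = 11 ms (first packet sent until its ACK returns)
W * Ttrans = 4 * 1 = 4 ms of sending per cycle
W * Ttrans / (Ttrans + RTT) = 4 / 11 = 0.363636
U = min(1, 0.363636) = 0.363636
U% = 36.36%

36.36


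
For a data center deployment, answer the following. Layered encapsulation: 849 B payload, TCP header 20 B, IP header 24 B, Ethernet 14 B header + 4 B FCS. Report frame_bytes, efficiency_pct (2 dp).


TCP segment = 849 + 20 = 869 B
IP packet = 869 + 24 = 893 B
Ethernet frame = 893 + 14 + 4 = 911 B
Efficiency = app / frame = 849 / 911 = 0.931943 = 93.1943% -> 93.19% (2 dp)

911, 93.19


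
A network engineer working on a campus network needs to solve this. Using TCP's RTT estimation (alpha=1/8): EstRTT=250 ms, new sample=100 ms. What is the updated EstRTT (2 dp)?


Given: EstRTT = 250 ms, SampleRTT = 100 ms, alpha = 1/8
New EstRTT = (1 - alpha) * EstRTT + alpha * SampleRTT
(7/8) * 250 = 218.75
(1/8) * 100 = 12.5
New EstRTT = 218.75 + 12.5 = 231.25 ms -> 231.25 ms (2 dp)

231.25


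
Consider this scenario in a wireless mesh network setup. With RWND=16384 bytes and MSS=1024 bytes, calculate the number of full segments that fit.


Given: RWND = 16384 bytes, MSS = 1024 bytes
Full segments = floor(RWND / MSS)
Full segments = floor(16384 / 1024)
Full segments = floor(16.0) = 16

16


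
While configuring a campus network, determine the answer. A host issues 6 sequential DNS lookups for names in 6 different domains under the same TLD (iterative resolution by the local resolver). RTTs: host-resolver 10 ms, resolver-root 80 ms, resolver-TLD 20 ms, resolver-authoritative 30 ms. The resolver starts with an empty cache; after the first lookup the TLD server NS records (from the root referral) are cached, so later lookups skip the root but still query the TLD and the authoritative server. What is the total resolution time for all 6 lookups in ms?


Lookup 1 (cold cache): local + root + TLD + auth = 10 + 80 + 20 + 30 = 140 ms
Lookups 2..6 (TLD NS cached -> skip root; new domain -> still ask TLD and auth): local + TLD + auth = 10 + 20 + 30 = 60 ms each
Remaining 5 lookups: 5 * 60 = 300 ms
Total = 140 + 300 = 440 ms

440


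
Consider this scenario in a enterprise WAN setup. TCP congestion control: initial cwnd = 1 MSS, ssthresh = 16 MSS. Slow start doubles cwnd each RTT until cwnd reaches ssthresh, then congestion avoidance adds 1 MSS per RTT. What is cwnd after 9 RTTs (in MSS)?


RTT 0: cwnd = 1 MSS (initial)
RTT 1: cwnd = 2 MSS (slow start, doubled)
RTT 2: cwnd = 4 MSS (slow start, doubled)
RTT 3: cwnd = 8 MSS (slow start, doubled)
RTT 4: cwnd = 16 MSS (slow start, doubled)
RTT 5: cwnd = 17 MSS (congestion avoidance, +1)
RTT 6: cwnd = 18 MSS (congestion avoidance, +1)
RTT 7: cwnd = 19 MSS (congestion avoidance, +1)
RTT 8: cwnd = 20 MSS (congestion avoidance, +1)
RTT 9: cwnd = 21 MSS (congestion avoidance, +1)

21


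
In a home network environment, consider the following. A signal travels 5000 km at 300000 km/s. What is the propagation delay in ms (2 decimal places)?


Given: distance = 5000 km, speed = 300000 km/s
Delay = distance / speed = 5000 / 300000 seconds
Delay in ms = 5000 * 1000 / 300000
Delay = 16.6667 ms
Rounded to 2 dp = 16.67 ms

16.67


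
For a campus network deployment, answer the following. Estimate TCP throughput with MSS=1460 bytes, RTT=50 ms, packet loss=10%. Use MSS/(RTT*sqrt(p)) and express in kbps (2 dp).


Given: MSS = 1460 bytes, RTT = 50 ms, loss = 10%
RTT in seconds = 50 / 1000 = 0.05
Loss rate = 10% = 0.1
sqrt(loss) = sqrt(0.1) = 0.316227766017
Throughput (bytes/s) = 1460 / (0.05 * 0.316227766017) = 92338.5077
Throughput (kbps) = 92338.5077 * 8 / 1000 = 738.708061 -> 738.71 kbps (2 dp)

738.71


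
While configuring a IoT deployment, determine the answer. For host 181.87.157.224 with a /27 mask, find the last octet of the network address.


Given: IP = 181.87.157.224, prefix = /27
Subnet mask = 255.255.255.224
Last octet of IP: 224
Last octet of mask: 224
Network last octet = 224 AND 224 = 224

224


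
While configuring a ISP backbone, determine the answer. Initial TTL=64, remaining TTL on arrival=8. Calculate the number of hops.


Given: initial TTL = 64, received TTL = 8
Hops = initial TTL - received TTL
Hops = 64 - 8 = 56

56


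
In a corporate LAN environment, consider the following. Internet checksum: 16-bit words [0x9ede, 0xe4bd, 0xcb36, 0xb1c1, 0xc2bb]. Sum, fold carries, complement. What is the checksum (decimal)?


Given words: [0x9ede, 0xe4bd, 0xcb36, 0xb1c1, 0xc2bb]
Step 1: Sum all words
Raw sum = 40670 + 58557 + 52022 + 45505 + 49851 = 246605
Step 2: Fold carry: (49997 + 3) = 50000
One's complement = ~50000 & 0xFFFF = 15535

15535


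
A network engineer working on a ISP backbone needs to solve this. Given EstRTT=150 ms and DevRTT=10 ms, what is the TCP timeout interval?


Given: EstRTT = 150 ms, DevRTT = 10 ms
Timeout = EstRTT + 4 * DevRTT
4 * DevRTT = 4 * 10 = 40
Timeout = 150 + 40 = 190 ms

190


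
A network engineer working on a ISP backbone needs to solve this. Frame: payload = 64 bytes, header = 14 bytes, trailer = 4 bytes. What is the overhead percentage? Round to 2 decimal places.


Given: payload = 64 B, header = 14 B, trailer = 4 B
Overhead bytes = header + trailer = 14 + 4 = 18
Total frame = payload + overhead = 64 + 18 = 82
Overhead % = 18 / 82 * 100 = 21.9512% -> 21.95% (2 dp)

21.95


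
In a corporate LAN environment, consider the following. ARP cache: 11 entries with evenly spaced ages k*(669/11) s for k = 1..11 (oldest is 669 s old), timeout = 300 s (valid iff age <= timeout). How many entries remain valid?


Ages are k * 669/11 s for k = 1..11 (spacing = 60.8182 s).
Entry k is valid iff k * 669/11 <= 300 iff k <= 11 * 300 / 669 = 4.9327
n_valid = floor(4.9327) = 4
(n_stale = 11 - 4 = 7)

4


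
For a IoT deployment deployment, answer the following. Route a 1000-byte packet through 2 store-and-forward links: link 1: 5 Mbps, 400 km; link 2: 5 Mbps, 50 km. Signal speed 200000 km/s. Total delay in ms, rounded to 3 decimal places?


Packet = 1000 bytes = 8000 bits. Store-and-forward: sum (t_trans + t_prop) per link.
Link 1: t_trans = 8000/(5*10^6) s = 1.6000 ms; t_prop = 400/200000 s = 2.0000 ms; subtotal = 3.6000 ms
Link 2: t_trans = 8000/(5*10^6) s = 1.6000 ms; t_prop = 50/200000 s = 0.2500 ms; subtotal = 1.8500 ms
End-to-end = 3.6000 + 1.8500 = 5.4500 ms -> 5.450 ms (3 dp)

5.450


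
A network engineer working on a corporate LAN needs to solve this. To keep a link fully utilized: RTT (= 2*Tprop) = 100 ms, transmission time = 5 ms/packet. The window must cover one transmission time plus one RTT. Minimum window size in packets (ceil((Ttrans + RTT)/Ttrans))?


Given: Ttrans = 5 ms, RTT = 100 ms (= 2 * Tprop, Tprop = 50 ms)
Time until first ACK returns = Ttrans + RTT = 5 + 100 = 105 ms
Need W * Ttrans >= Ttrans + RTT  ->  W >= (Ttrans + RTT) / Ttrans
(Ttrans + RTT) / Ttrans = 105 / 5 = 21
W_min = ceil(21) = 21

21


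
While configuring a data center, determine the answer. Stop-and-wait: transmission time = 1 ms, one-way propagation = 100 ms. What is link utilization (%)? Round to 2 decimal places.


Given: Ttrans = 1 ms, Tprop = 100 ms
RTT = 2 * Tprop = 2 * 100 = 200 ms
U = Ttrans / (Ttrans + RTT)
U = 1 / (1 + 200)
U = 1 / 201 = 0.004975
U% = 0.50%

0.50


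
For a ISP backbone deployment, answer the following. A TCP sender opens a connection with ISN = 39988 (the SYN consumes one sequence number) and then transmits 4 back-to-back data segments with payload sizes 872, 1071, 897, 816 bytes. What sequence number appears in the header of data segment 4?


The SYN occupies sequence number ISN = 39988, so the first data byte is ISN + 1 = 39989.
SEQ of data segment i = (ISN + 1) + sum of payload sizes of segments 1..i-1.
Segment 1: SEQ = 39989, payload = 872 bytes
Segment 2: SEQ = 40861, payload = 1071 bytes
Segment 3: SEQ = 41932, payload = 897 bytes
Segment 4: SEQ = 42829, payload = 816 bytes
SEQ of segment 4 = 39989 + 872 + 1071 + 897 = 42829

42829


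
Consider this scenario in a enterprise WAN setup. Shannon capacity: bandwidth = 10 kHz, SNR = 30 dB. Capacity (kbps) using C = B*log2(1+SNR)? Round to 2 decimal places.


Given: B = 10 kHz, SNR = 30 dB
SNR linear = 10^(30/10) = 1000
1 + SNR = 1001
log2(1001) = 9.9672262588
C = 10 * 1000 * 9.9672262588 = 99672.2626 bps
C = 99.672263 kbps -> 99.67 kbps (2 dp)

99.67


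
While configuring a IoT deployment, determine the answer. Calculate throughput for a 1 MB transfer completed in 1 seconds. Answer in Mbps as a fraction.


Given: file = 1 MB, time = 1 s
File in Mb = 1 * 8 = 8 Mb
Throughput = 8 / 1 Mbps
Throughput = 8 Mbps

8


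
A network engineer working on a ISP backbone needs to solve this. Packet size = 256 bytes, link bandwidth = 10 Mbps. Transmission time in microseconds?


Given: packet = 256 bytes, bandwidth = 10 Mbps
Packet in bits = 256 * 8 = 2048 bits
Bandwidth = 10 * 10^6 = 10000000 bps
Time = 2048 / 10000000 seconds
Time in us = 2048 * 10^6 / 10000000 = 204.8

204.8


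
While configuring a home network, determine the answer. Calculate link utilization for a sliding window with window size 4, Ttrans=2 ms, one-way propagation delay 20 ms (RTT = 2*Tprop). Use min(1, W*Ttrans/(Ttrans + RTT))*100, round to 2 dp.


Given: W = 4, Ttrans = 2 ms, RTT = 40 ms (= 2 * Tprop, Tprop = 20 ms)
Cycle time = Ttrans + RTT = 2 + 40 = 42 ms (first packet sent until its ACK returns)
W * Ttrans = 4 * 2 = 8 ms of sending per cycle
W * Ttrans / (Ttrans + RTT) = 8 / 42 = 0.190476
U = min(1, 0.190476) = 0.190476
U% = 19.05%

19.05


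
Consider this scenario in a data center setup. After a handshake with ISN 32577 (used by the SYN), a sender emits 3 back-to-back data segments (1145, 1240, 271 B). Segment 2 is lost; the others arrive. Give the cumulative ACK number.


SYN uses sequence number 32577; first data byte = ISN + 1 = 32578.
Segment 1: SEQ = 32578, len = 1145 B, covers [32578, 33722]
Segment 2: SEQ = 33723, len = 1240 B, covers [33723, 34962] [LOST]
Segment 3: SEQ = 34963, len = 271 B, covers [34963, 35233]
In-order data received: bytes [32578, 33722] (segments 1..1).
Segment 2 missing -> gap begins at byte 33723; later segments buffered out of order.
Cumulative ACK = next expected in-order byte = 32578 + 1145 = 33723

33723


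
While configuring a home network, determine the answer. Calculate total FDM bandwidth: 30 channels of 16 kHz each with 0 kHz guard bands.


Given: 30 channels, 16 kHz each, guard = 0 kHz
Channel bandwidth = 30 * 16 = 480 kHz
Guard bands = 29 gaps * 0 kHz = 0 kHz
Total = 480 + 0 = 480 kHz

480


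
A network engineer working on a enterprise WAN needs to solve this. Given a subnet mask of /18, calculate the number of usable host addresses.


Given: subnet mask /18
Host bits = 32 - 18 = 14
Total addresses = 2^14 = 16384
Usable hosts = 16384 - 2 (network + broadcast) = 16382

16382


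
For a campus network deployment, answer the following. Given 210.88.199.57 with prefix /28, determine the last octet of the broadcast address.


Given: IP = 210.88.199.57, prefix = /28
Host bits = 32 - 28 = 4
Network last octet = 57 AND mask = 48
Host part size = 2^4 - 1 = 15
Broadcast last octet = 48 OR 15 = 63

63


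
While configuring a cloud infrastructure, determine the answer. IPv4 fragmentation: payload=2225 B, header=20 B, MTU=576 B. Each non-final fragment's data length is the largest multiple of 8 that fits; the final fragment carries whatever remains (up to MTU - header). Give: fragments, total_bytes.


Max data per non-final fragment = floor((MTU - header)/8)*8 = floor((576 - 20)/8)*8 = floor(556/8)*8 = 552 B
Final fragment needs no 8-byte alignment: it can carry up to MTU - header = 556 B
Non-final fragments needed = ceil((payload - 556) / 552) = ceil(1669/552) = ceil(3.0236) = 4
Number of fragments = 4 + 1 = 5
Fragment sizes (data): 4 * 552 B + 17 B (last, 17 <= 556 OK)
Total bytes sent = payload + n_frags * header = 2225 + 5*20 = 2225 + 100 = 2325 B

5, 2325


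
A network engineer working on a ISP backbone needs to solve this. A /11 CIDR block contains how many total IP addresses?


Given: CIDR prefix /11
Host bits = 32 - 11 = 21
Total addresses = 2^21 = 2097152

2097152


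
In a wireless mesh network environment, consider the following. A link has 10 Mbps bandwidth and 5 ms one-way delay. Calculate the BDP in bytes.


Given: bandwidth = 10 Mbps, delay = 5 ms
BDP in bits = 10 * 10^6 * 5 / 1000
BDP in bits = 50000
BDP in bytes = 50000 / 8 = 6250

6250


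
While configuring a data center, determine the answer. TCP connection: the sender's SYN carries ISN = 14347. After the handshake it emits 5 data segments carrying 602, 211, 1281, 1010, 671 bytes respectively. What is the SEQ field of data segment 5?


The SYN occupies sequence number ISN = 14347, so the first data byte is ISN + 1 = 14348.
SEQ of data segment i = (ISN + 1) + sum of payload sizes of segments 1..i-1.
Segment 1: SEQ = 14348, payload = 602 bytes
Segment 2: SEQ = 14950, payload = 211 bytes
Segment 3: SEQ = 15161, payload = 1281 bytes
Segment 4: SEQ = 16442, payload = 1010 bytes
Segment 5: SEQ = 17452, payload = 671 bytes
SEQ of segment 5 = 14348 + 602 + 211 + 1281 + 1010 = 17452

17452


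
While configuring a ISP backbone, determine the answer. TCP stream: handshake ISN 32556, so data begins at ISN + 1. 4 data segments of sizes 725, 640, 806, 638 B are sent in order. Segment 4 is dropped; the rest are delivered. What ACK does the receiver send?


SYN uses sequence number 32556; first data byte = ISN + 1 = 32557.
Segment 1: SEQ = 32557, len = 725 B, covers [32557, 33281]
Segment 2: SEQ = 33282, len = 640 B, covers [33282, 33921]
Segment 3: SEQ = 33922, len = 806 B, covers [33922, 34727]
Segment 4: SEQ = 34728, len = 638 B, covers [34728, 35365] [LOST]
In-order data received: bytes [32557, 34727] (segments 1..3).
Segment 4 missing -> gap begins at byte 34728.
Cumulative ACK = next expected in-order byte = 32557 + 725 + 640 + 806 = 34728

34728


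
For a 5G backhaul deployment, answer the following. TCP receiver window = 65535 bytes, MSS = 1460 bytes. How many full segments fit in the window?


Given: RWND = 65535 bytes, MSS = 1460 bytes
Full segments = floor(RWND / MSS)
Full segments = floor(65535 / 1460)
Full segments = floor(44.887) = 44

44


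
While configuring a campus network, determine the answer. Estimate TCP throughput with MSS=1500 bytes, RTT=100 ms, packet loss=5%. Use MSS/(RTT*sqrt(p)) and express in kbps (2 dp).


Given: MSS = 1500 bytes, RTT = 100 ms, loss = 5%
RTT in seconds = 100 / 1000 = 0.1
Loss rate = 5% = 0.05
sqrt(loss) = sqrt(0.05) = 0.223606797750
Throughput (bytes/s) = 1500 / (0.1 * 0.223606797750) = 67082.0393
Throughput (kbps) = 67082.0393 * 8 / 1000 = 536.656315 -> 536.66 kbps (2 dp)

536.66


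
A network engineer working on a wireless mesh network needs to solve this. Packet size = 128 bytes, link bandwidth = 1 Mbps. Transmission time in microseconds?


Given: packet = 128 bytes, bandwidth = 1 Mbps
Packet in bits = 128 * 8 = 1024 bits
Bandwidth = 1 * 10^6 = 1000000 bps
Time = 1024 / 1000000 seconds
Time in us = 1024 * 10^6 / 1000000 = 1024

1024


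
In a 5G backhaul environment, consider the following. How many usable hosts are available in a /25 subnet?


Given: subnet mask /25
Host bits = 32 - 25 = 7
Total addresses = 2^7 = 128
Usable hosts = 128 - 2 (network + broadcast) = 126

126


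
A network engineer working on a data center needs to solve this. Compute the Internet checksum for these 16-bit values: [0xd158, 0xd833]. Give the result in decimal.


Given words: [0xd158, 0xd833]
Step 1: Sum all words
Raw sum = 53592 + 55347 = 108939
Step 2: Fold carry: (43403 + 1) = 43404
One's complement = ~43404 & 0xFFFF = 22131

22131
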